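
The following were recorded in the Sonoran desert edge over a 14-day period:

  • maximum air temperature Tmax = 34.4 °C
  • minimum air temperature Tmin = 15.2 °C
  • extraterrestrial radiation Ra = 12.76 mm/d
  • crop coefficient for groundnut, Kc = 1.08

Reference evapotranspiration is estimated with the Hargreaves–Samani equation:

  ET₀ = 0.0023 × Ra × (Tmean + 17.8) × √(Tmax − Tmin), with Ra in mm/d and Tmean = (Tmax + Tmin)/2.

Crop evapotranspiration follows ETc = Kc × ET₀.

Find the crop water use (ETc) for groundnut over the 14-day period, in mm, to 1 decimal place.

Tmean = (34.4 + 15.2)/2 = 24.80 °C
ET₀ = 0.0023 × 12.76 × (24.80 + 17.8) × √19.2 = 0.0023 × 12.76 × 42.60 × 4.3818 = 5.4782 mm/d
ETc = Kc × ET₀ = 1.08 × 5.4782 = 5.9165 mm/d
Over 14 days: 5.9165 × 14 = 82.831 mm

82.8 mm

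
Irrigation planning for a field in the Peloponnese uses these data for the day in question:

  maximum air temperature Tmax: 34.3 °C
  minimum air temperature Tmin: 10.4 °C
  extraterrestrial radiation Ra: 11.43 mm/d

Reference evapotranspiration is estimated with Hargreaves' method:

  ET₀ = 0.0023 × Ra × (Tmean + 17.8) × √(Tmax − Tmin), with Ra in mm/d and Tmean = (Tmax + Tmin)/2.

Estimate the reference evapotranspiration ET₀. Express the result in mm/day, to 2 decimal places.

5.16 mm/day

Tmean = (34.3 + 10.4)/2 = 22.35 °C
ET₀ = 0.0023 × 11.43 × (22.35 + 17.8) × √23.9 = 0.0023 × 11.43 × 40.15 × 4.8888 = 5.1601 mm/d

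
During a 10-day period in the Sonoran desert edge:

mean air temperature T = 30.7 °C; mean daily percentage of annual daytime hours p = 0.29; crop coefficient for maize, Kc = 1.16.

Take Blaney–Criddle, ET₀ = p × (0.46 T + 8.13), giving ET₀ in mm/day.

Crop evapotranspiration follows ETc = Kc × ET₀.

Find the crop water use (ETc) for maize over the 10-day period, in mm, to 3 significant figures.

ET₀ = 0.29 × (0.46 × 30.7 + 8.13) = 0.29 × 22.252 = 6.4531 mm/d
ETc = Kc × ET₀ = 1.16 × 6.4531 = 7.4856 mm/d
Over 10 days: 7.4856 × 10 = 74.856 mm

74.9 mm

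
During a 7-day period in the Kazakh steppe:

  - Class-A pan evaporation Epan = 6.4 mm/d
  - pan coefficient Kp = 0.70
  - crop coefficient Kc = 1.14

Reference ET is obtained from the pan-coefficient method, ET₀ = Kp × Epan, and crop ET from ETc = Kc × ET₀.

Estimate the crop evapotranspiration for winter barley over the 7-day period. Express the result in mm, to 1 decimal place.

35.8 mm

ET₀ = 0.70 × 6.4 = 4.4800 mm/d
ETc = Kc × ET₀ = 1.14 × 4.4800 = 5.1072 mm/d
Over 7 days: 5.1072 × 7 = 35.750 mm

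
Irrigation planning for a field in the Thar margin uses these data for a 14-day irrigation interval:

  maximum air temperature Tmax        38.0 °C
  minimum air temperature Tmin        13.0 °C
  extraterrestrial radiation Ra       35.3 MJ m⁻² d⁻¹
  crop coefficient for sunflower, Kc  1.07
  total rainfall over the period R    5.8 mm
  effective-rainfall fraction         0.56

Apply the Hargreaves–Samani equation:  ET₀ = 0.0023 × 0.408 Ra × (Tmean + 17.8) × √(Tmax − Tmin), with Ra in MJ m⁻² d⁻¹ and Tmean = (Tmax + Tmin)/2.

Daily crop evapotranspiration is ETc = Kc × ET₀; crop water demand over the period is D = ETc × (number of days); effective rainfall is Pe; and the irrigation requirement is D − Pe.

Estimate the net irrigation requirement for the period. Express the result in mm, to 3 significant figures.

104 mm

Tmean = (38.0 + 13.0)/2 = 25.50 °C
0.408 Ra = 0.408 × 35.3 = 14.4024 mm/d equivalent
ET₀ = 0.0023 × 14.4024 × (25.50 + 17.8) × √25.0 = 0.0023 × 14.4024 × 43.30 × 5.0000 = 7.1717 mm/d
ETc = Kc × ET₀ = 1.07 × 7.1717 = 7.6737 mm/d
Crop demand D = ETc × 14 d = 7.6737 × 14 = 107.432 mm
Pe = 0.56 × 5.8 = 3.248 mm
D − Pe = 107.432 − 3.248 = 104.184 mm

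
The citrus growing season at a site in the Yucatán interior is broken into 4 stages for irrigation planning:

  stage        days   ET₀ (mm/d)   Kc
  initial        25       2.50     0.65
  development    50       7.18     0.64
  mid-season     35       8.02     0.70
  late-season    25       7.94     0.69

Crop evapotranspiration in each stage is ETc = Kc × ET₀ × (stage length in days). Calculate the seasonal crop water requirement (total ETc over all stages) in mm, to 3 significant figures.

initial: 0.65 × 2.50 × 25 = 40.63 mm
development: 0.64 × 7.18 × 50 = 229.76 mm
mid-season: 0.70 × 8.02 × 35 = 196.49 mm
late-season: 0.69 × 7.94 × 25 = 136.97 mm
Seasonal total = 603.85 mm

604 mm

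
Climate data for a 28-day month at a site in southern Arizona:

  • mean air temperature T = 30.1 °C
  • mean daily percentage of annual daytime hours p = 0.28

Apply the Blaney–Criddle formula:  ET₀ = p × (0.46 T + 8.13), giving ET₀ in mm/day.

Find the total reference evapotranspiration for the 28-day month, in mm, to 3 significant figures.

172 mm

ET₀ = 0.28 × (0.46 × 30.1 + 8.13) = 0.28 × 21.976 = 6.1533 mm/d
Monthly total = 6.1533 × 28 = 172.292 mm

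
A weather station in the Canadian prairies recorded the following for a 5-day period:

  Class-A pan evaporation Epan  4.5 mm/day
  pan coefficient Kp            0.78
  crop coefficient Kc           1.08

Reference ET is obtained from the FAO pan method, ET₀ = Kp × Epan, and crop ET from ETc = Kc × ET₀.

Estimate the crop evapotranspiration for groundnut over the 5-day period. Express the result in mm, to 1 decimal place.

ET₀ = 0.78 × 4.5 = 3.5100 mm/d
ETc = Kc × ET₀ = 1.08 × 3.5100 = 3.7908 mm/d
Over 5 days: 3.7908 × 5 = 18.954 mm

19.0 mm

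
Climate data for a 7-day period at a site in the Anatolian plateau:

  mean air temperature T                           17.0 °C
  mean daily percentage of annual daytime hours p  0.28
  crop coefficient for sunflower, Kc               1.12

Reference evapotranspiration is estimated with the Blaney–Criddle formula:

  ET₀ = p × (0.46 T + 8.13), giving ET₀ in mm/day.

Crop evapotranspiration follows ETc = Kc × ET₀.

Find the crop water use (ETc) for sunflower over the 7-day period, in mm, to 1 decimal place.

ET₀ = 0.28 × (0.46 × 17.0 + 8.13) = 0.28 × 15.950 = 4.4660 mm/d
ETc = Kc × ET₀ = 1.12 × 4.4660 = 5.0019 mm/d
Over 7 days: 5.0019 × 7 = 35.013 mm

35.0 mm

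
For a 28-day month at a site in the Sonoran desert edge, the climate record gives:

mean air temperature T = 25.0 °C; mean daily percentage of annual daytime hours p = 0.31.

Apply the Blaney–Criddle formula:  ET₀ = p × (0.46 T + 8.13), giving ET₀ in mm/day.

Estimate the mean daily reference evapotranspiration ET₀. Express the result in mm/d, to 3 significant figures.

6.09 mm/d

ET₀ = 0.31 × (0.46 × 25.0 + 8.13) = 0.31 × 19.630 = 6.0853 mm/d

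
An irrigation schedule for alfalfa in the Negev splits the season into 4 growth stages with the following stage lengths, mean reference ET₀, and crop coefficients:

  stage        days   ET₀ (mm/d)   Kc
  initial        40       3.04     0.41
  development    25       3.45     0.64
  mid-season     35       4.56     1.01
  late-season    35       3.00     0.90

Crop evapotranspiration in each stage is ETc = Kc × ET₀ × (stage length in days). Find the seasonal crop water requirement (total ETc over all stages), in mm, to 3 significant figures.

initial: 0.41 × 3.04 × 40 = 49.86 mm
development: 0.64 × 3.45 × 25 = 55.20 mm
mid-season: 1.01 × 4.56 × 35 = 161.20 mm
late-season: 0.90 × 3.00 × 35 = 94.50 mm
Seasonal total = 360.76 mm

361 mm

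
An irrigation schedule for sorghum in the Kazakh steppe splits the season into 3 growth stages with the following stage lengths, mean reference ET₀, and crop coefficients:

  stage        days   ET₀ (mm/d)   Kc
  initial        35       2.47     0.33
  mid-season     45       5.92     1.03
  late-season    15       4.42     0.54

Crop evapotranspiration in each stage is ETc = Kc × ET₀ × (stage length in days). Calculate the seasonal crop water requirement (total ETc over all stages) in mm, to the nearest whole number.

initial: 0.33 × 2.47 × 35 = 28.53 mm
mid-season: 1.03 × 5.92 × 45 = 274.39 mm
late-season: 0.54 × 4.42 × 15 = 35.80 mm
Seasonal total = 338.72 mm

339 mm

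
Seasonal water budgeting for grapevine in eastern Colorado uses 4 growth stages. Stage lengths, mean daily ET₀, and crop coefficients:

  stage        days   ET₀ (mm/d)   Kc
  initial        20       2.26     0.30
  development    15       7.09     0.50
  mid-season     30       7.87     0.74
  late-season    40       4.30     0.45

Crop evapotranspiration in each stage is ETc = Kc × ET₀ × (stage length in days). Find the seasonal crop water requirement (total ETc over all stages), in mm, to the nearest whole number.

319 mm

initial: 0.30 × 2.26 × 20 = 13.56 mm
development: 0.50 × 7.09 × 15 = 53.18 mm
mid-season: 0.74 × 7.87 × 30 = 174.71 mm
late-season: 0.45 × 4.30 × 40 = 77.40 mm
Seasonal total = 318.85 mm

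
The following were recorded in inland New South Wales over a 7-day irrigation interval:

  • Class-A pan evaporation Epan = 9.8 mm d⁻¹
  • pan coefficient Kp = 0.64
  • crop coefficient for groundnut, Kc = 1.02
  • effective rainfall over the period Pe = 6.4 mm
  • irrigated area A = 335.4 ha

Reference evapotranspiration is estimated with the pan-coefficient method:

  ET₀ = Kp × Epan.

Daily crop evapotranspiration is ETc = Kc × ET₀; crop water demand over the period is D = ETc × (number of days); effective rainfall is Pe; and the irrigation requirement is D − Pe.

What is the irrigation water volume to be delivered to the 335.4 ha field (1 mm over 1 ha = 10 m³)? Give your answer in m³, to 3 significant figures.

ET₀ = 0.64 × 9.8 = 6.2720 mm/d
ETc = Kc × ET₀ = 1.02 × 6.2720 = 6.3974 mm/d
Crop demand D = ETc × 7 d = 6.3974 × 7 = 44.782 mm
D − Pe = 44.782 − 6.4 = 38.382 mm
Volume = 38.382 mm × 335.4 ha × 10 = 128733.2 m³

129000 m³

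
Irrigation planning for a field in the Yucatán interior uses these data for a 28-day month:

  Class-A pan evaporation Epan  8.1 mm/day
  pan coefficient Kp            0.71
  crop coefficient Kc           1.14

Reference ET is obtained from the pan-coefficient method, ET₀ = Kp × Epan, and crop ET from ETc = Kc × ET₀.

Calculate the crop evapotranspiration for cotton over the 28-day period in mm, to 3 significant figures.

ET₀ = 0.71 × 8.1 = 5.7510 mm/d
ETc = Kc × ET₀ = 1.14 × 5.7510 = 6.5561 mm/d
Over 28 days: 6.5561 × 28 = 183.571 mm

184 mm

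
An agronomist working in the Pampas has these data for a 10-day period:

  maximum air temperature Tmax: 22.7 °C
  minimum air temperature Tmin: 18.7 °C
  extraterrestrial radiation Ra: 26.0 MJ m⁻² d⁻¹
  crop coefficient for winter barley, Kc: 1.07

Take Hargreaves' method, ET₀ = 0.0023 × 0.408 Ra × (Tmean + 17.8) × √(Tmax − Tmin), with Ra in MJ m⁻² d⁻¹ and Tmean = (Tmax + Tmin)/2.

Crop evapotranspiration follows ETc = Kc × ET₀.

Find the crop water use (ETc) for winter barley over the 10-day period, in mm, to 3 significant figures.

20.1 mm

Tmean = (22.7 + 18.7)/2 = 20.70 °C
0.408 Ra = 0.408 × 26.0 = 10.6080 mm/d equivalent
ET₀ = 0.0023 × 10.6080 × (20.70 + 17.8) × √4.0 = 0.0023 × 10.6080 × 38.50 × 2.0000 = 1.8787 mm/d
ETc = Kc × ET₀ = 1.07 × 1.8787 = 2.0102 mm/d
Over 10 days: 2.0102 × 10 = 20.102 mm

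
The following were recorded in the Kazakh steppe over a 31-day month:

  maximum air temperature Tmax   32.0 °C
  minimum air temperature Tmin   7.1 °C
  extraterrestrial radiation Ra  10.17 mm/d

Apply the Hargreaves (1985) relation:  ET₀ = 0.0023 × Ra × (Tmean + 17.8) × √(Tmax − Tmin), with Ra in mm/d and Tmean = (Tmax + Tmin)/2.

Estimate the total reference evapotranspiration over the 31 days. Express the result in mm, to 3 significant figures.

135 mm

Tmean = (32.0 + 7.1)/2 = 19.55 °C
ET₀ = 0.0023 × 10.17 × (19.55 + 17.8) × √24.9 = 0.0023 × 10.17 × 37.35 × 4.9900 = 4.3595 mm/d
Over 31 days: 4.3595 × 31 = 135.145 mm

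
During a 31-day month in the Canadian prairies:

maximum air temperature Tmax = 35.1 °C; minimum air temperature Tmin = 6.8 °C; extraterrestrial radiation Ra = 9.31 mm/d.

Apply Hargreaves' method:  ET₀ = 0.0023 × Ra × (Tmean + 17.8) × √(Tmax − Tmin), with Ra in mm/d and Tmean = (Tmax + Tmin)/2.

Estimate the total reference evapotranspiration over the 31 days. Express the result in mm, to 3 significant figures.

Tmean = (35.1 + 6.8)/2 = 20.95 °C
ET₀ = 0.0023 × 9.31 × (20.95 + 17.8) × √28.3 = 0.0023 × 9.31 × 38.75 × 5.3198 = 4.4141 mm/d
Over 31 days: 4.4141 × 31 = 136.837 mm

137 mm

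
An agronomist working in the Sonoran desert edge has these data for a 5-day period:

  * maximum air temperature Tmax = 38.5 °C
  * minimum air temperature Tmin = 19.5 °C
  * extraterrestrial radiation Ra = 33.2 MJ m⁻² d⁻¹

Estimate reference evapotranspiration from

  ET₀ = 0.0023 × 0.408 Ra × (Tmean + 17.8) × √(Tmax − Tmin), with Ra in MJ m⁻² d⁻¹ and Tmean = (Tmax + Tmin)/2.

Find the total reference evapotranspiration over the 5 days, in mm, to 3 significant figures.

31.8 mm

Tmean = (38.5 + 19.5)/2 = 29.00 °C
0.408 Ra = 0.408 × 33.2 = 13.5456 mm/d equivalent
ET₀ = 0.0023 × 13.5456 × (29.00 + 17.8) × √19.0 = 0.0023 × 13.5456 × 46.80 × 4.3589 = 6.3555 mm/d
Over 5 days: 6.3555 × 5 = 31.778 mm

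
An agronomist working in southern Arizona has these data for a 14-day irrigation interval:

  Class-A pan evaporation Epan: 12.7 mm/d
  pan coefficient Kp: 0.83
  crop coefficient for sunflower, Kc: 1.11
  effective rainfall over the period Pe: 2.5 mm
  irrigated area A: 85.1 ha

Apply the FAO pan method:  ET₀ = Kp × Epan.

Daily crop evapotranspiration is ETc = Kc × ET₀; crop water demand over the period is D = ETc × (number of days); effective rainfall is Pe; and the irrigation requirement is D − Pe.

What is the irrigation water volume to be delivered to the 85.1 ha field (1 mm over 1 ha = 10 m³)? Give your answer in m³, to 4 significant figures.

137300 m³

ET₀ = 0.83 × 12.7 = 10.5410 mm/d
ETc = Kc × ET₀ = 1.11 × 10.5410 = 11.7005 mm/d
Crop demand D = ETc × 14 d = 11.7005 × 14 = 163.807 mm
D − Pe = 163.807 − 2.5 = 161.307 mm
Volume = 161.307 mm × 85.1 ha × 10 = 137272.3 m³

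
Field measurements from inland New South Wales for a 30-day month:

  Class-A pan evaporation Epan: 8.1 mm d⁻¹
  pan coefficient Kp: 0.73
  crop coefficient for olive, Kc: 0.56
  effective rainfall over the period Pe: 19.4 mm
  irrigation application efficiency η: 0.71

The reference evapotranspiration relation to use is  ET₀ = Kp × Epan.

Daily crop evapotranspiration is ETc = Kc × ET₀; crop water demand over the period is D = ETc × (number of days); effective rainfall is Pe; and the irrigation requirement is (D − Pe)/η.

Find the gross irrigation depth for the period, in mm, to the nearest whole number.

113 mm

ET₀ = 0.73 × 8.1 = 5.9130 mm/d
ETc = Kc × ET₀ = 0.56 × 5.9130 = 3.3113 mm/d
Crop demand D = ETc × 30 d = 3.3113 × 30 = 99.339 mm
D − Pe = 99.339 − 19.4 = 79.939 mm
Gross irrigation = 79.939 / 0.71 = 112.590 mm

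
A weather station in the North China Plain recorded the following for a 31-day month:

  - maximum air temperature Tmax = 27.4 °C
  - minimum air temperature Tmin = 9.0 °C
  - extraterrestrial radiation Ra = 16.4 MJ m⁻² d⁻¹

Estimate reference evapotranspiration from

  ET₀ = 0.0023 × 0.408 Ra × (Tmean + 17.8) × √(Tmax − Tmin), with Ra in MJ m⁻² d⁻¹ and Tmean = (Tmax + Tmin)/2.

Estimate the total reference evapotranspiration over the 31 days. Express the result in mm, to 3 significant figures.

73.7 mm

Tmean = (27.4 + 9.0)/2 = 18.20 °C
0.408 Ra = 0.408 × 16.4 = 6.6912 mm/d equivalent
ET₀ = 0.0023 × 6.6912 × (18.20 + 17.8) × √18.4 = 0.0023 × 6.6912 × 36.00 × 4.2895 = 2.3765 mm/d
Over 31 days: 2.3765 × 31 = 73.672 mm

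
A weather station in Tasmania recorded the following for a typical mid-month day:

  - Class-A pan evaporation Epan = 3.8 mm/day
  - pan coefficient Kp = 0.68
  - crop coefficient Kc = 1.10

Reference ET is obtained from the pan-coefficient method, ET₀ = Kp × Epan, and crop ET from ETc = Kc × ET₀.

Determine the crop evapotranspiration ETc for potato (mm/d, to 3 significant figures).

2.84 mm/d

ET₀ = 0.68 × 3.8 = 2.5840 mm/d
ETc = Kc × ET₀ = 1.10 × 2.5840 = 2.8424 mm/d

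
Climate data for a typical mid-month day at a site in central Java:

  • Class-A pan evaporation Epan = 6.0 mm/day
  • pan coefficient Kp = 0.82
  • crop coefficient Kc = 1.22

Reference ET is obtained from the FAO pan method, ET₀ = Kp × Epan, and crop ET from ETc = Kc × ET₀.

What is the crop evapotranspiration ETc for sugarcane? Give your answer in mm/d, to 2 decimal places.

ET₀ = 0.82 × 6.0 = 4.9200 mm/d
ETc = Kc × ET₀ = 1.22 × 4.9200 = 6.0024 mm/d

6.00 mm/d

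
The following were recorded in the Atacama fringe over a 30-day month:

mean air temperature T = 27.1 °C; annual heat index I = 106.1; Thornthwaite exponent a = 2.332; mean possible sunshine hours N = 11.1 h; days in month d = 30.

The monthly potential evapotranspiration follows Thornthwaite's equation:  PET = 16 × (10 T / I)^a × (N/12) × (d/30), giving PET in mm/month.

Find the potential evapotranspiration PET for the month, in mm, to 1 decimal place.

131.8 mm

10T/I = 10 × 27.1 / 106.1 = 2.5542
(10T/I)^a = 2.5542^2.332 = 8.9067
Uncorrected PET = 16 × 8.9067 = 142.507 mm
Correction = (N/12)(d/30) = (11.1/12)(30/30) = 0.9250
PET = 142.507 × 0.9250 = 131.819 mm/month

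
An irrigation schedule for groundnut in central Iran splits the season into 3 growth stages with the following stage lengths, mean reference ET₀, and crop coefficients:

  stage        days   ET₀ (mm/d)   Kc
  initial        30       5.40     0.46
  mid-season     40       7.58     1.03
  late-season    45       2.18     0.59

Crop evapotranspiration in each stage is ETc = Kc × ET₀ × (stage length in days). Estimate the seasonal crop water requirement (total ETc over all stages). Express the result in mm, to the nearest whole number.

445 mm

initial: 0.46 × 5.40 × 30 = 74.52 mm
mid-season: 1.03 × 7.58 × 40 = 312.30 mm
late-season: 0.59 × 2.18 × 45 = 57.88 mm
Seasonal total = 444.70 mm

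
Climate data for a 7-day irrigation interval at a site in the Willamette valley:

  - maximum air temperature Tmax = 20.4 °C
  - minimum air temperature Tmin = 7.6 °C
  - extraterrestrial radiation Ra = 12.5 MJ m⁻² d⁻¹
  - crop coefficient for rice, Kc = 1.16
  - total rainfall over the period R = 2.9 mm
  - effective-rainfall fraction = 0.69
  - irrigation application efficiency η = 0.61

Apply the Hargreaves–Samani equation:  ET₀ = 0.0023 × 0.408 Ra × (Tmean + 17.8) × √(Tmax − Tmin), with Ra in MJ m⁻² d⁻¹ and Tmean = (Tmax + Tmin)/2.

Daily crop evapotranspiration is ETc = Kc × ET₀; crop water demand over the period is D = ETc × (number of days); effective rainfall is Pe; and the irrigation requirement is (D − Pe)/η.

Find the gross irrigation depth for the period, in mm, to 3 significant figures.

Tmean = (20.4 + 7.6)/2 = 14.00 °C
0.408 Ra = 0.408 × 12.5 = 5.1000 mm/d equivalent
ET₀ = 0.0023 × 5.1000 × (14.00 + 17.8) × √12.8 = 0.0023 × 5.1000 × 31.80 × 3.5777 = 1.3345 mm/d
ETc = Kc × ET₀ = 1.16 × 1.3345 = 1.5480 mm/d
Crop demand D = ETc × 7 d = 1.5480 × 7 = 10.836 mm
Pe = 0.69 × 2.9 = 2.001 mm
D − Pe = 10.836 − 2.001 = 8.835 mm
Gross irrigation = 8.835 / 0.61 = 14.484 mm

14.5 mm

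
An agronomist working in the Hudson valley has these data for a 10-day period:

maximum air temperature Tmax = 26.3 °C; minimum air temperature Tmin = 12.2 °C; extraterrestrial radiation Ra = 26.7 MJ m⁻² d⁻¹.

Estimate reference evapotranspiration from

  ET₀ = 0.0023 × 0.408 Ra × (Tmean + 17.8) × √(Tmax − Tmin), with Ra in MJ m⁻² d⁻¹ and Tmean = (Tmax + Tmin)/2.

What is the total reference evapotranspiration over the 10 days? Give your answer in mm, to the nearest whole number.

Tmean = (26.3 + 12.2)/2 = 19.25 °C
0.408 Ra = 0.408 × 26.7 = 10.8936 mm/d equivalent
ET₀ = 0.0023 × 10.8936 × (19.25 + 17.8) × √14.1 = 0.0023 × 10.8936 × 37.05 × 3.7550 = 3.4858 mm/d
Over 10 days: 3.4858 × 10 = 34.858 mm

35 mm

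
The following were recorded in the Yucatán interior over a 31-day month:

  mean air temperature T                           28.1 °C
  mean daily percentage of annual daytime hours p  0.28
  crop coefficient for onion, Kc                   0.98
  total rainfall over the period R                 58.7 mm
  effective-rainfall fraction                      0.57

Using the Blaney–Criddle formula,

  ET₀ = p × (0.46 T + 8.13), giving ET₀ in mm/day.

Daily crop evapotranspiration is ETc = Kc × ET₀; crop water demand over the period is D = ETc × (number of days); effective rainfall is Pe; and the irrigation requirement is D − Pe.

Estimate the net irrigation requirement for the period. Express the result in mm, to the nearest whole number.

ET₀ = 0.28 × (0.46 × 28.1 + 8.13) = 0.28 × 21.056 = 5.8957 mm/d
ETc = Kc × ET₀ = 0.98 × 5.8957 = 5.7778 mm/d
Crop demand D = ETc × 31 d = 5.7778 × 31 = 179.112 mm
Pe = 0.57 × 58.7 = 33.459 mm
D − Pe = 179.112 − 33.459 = 145.653 mm

146 mm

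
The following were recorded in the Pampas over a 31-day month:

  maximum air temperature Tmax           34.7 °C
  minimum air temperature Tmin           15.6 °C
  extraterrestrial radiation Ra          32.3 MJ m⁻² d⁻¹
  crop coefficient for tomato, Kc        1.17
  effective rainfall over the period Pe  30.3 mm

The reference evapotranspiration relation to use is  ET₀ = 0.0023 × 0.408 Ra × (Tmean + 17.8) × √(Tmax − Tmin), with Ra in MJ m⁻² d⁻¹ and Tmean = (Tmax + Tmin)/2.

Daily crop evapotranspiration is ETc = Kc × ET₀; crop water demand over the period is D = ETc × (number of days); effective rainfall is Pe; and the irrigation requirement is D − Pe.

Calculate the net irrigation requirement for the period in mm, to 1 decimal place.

176.1 mm

Tmean = (34.7 + 15.6)/2 = 25.15 °C
0.408 Ra = 0.408 × 32.3 = 13.1784 mm/d equivalent
ET₀ = 0.0023 × 13.1784 × (25.15 + 17.8) × √19.1 = 0.0023 × 13.1784 × 42.95 × 4.3704 = 5.6895 mm/d
ETc = Kc × ET₀ = 1.17 × 5.6895 = 6.6567 mm/d
Crop demand D = ETc × 31 d = 6.6567 × 31 = 206.358 mm
D − Pe = 206.358 − 30.3 = 176.058 mm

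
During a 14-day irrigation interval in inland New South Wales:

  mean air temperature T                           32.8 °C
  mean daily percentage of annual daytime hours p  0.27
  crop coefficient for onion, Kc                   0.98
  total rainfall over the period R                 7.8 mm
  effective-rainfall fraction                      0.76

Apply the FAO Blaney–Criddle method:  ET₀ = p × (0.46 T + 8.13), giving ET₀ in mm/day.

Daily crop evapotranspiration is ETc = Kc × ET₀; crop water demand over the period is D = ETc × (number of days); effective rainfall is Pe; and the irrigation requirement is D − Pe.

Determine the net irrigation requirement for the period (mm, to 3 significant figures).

80.1 mm

ET₀ = 0.27 × (0.46 × 32.8 + 8.13) = 0.27 × 23.218 = 6.2689 mm/d
ETc = Kc × ET₀ = 0.98 × 6.2689 = 6.1435 mm/d
Crop demand D = ETc × 14 d = 6.1435 × 14 = 86.009 mm
Pe = 0.76 × 7.8 = 5.928 mm
D − Pe = 86.009 − 5.928 = 80.081 mm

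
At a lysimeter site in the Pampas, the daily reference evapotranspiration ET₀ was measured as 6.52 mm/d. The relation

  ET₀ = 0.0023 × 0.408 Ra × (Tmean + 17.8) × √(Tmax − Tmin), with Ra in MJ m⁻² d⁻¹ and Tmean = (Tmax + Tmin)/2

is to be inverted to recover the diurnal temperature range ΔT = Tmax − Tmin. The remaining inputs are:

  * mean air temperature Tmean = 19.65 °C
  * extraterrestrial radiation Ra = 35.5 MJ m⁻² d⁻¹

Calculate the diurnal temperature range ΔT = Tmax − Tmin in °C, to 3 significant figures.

27.3 °C

√ΔT = ET₀ / [0.0023 × 0.408 × Ra × (Tmean+17.8)] = 6.52 / (0.0023 × 14.4840 × 37.45) = 5.2261
ΔT = 5.2261² = 27.312 °C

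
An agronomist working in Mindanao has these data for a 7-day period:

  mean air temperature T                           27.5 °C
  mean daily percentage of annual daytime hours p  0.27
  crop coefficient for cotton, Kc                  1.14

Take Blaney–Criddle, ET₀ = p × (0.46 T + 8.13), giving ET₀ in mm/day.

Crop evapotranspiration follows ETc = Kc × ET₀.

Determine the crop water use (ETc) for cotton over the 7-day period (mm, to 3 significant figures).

ET₀ = 0.27 × (0.46 × 27.5 + 8.13) = 0.27 × 20.780 = 5.6106 mm/d
ETc = Kc × ET₀ = 1.14 × 5.6106 = 6.3961 mm/d
Over 7 days: 6.3961 × 7 = 44.773 mm

44.8 mm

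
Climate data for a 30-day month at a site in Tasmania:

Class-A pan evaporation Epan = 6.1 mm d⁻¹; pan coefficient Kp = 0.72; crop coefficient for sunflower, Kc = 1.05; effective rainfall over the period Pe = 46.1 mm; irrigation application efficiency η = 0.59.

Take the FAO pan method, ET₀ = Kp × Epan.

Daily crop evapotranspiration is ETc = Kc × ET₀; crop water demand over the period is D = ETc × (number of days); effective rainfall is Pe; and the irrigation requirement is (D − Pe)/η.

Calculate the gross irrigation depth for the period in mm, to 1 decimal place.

ET₀ = 0.72 × 6.1 = 4.3920 mm/d
ETc = Kc × ET₀ = 1.05 × 4.3920 = 4.6116 mm/d
Crop demand D = ETc × 30 d = 4.6116 × 30 = 138.348 mm
D − Pe = 138.348 − 46.1 = 92.248 mm
Gross irrigation = 92.248 / 0.59 = 156.353 mm

156.4 mm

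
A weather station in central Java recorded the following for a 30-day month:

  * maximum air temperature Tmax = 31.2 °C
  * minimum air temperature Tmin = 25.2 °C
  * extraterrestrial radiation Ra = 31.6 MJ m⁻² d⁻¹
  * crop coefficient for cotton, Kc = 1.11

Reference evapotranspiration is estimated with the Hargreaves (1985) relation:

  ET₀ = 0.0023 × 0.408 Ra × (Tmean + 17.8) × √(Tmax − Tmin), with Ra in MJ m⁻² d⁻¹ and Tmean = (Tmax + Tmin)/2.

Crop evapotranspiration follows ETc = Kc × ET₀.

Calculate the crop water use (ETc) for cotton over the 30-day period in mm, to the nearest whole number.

111 mm

Tmean = (31.2 + 25.2)/2 = 28.20 °C
0.408 Ra = 0.408 × 31.6 = 12.8928 mm/d equivalent
ET₀ = 0.0023 × 12.8928 × (28.20 + 17.8) × √6.0 = 0.0023 × 12.8928 × 46.00 × 2.4495 = 3.3413 mm/d
ETc = Kc × ET₀ = 1.11 × 3.3413 = 3.7088 mm/d
Over 30 days: 3.7088 × 30 = 111.264 mm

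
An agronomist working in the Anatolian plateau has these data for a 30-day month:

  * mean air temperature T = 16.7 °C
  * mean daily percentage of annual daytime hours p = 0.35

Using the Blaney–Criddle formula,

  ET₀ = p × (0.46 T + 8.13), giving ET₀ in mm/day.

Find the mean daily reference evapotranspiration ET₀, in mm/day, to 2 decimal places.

5.53 mm/day

ET₀ = 0.35 × (0.46 × 16.7 + 8.13) = 0.35 × 15.812 = 5.5342 mm/d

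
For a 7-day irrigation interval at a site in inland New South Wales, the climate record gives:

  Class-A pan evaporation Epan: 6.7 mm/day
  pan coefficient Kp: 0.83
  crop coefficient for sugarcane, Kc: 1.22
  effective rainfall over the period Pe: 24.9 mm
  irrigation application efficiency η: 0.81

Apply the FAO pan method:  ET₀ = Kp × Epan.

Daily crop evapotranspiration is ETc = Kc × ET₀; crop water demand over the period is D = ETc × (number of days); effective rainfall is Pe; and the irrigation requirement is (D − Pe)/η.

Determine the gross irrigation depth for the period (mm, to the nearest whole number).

28 mm

ET₀ = 0.83 × 6.7 = 5.5610 mm/d
ETc = Kc × ET₀ = 1.22 × 5.5610 = 6.7844 mm/d
Crop demand D = ETc × 7 d = 6.7844 × 7 = 47.491 mm
D − Pe = 47.491 − 24.9 = 22.591 mm
Gross irrigation = 22.591 / 0.81 = 27.890 mm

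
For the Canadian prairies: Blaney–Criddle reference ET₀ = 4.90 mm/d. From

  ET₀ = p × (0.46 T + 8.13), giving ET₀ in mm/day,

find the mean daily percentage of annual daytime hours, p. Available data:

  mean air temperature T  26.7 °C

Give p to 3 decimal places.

0.240

p = ET₀ / (0.46 T + 8.13) = 4.90 / (0.46 × 26.7 + 8.13) = 4.90 / 20.412 = 0.2401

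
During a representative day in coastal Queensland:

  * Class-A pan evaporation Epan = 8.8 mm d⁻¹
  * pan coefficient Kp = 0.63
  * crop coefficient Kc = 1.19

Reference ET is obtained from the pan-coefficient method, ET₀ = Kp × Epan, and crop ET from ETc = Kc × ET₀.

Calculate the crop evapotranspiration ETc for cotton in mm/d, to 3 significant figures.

ET₀ = 0.63 × 8.8 = 5.5440 mm/d
ETc = Kc × ET₀ = 1.19 × 5.5440 = 6.5974 mm/d

6.60 mm/d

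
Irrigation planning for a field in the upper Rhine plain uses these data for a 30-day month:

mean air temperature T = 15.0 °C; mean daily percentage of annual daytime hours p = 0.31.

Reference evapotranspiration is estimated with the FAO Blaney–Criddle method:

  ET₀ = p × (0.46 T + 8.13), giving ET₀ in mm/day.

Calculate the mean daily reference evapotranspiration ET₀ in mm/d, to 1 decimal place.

4.7 mm/d

ET₀ = 0.31 × (0.46 × 15.0 + 8.13) = 0.31 × 15.030 = 4.6593 mm/d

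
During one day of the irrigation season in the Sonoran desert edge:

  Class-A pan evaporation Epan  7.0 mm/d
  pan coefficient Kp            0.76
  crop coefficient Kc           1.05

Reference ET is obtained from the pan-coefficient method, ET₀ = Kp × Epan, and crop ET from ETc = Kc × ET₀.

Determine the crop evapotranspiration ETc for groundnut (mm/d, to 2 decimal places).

ET₀ = 0.76 × 7.0 = 5.3200 mm/d
ETc = Kc × ET₀ = 1.05 × 5.3200 = 5.5860 mm/d

5.59 mm/d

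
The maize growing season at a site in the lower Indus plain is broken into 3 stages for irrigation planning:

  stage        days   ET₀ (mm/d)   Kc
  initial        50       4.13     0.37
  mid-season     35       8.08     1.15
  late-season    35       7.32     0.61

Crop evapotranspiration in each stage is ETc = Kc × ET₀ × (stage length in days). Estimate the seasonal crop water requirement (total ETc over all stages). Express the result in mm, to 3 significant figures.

558 mm

initial: 0.37 × 4.13 × 50 = 76.41 mm
mid-season: 1.15 × 8.08 × 35 = 325.22 mm
late-season: 0.61 × 7.32 × 35 = 156.28 mm
Seasonal total = 557.91 mm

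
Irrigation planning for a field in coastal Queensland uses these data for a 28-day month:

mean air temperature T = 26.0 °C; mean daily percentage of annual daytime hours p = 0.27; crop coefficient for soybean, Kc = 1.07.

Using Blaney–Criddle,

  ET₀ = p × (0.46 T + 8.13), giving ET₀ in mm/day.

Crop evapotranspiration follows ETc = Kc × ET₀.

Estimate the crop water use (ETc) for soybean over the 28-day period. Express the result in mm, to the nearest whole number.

ET₀ = 0.27 × (0.46 × 26.0 + 8.13) = 0.27 × 20.090 = 5.4243 mm/d
ETc = Kc × ET₀ = 1.07 × 5.4243 = 5.8040 mm/d
Over 28 days: 5.8040 × 28 = 162.512 mm

163 mm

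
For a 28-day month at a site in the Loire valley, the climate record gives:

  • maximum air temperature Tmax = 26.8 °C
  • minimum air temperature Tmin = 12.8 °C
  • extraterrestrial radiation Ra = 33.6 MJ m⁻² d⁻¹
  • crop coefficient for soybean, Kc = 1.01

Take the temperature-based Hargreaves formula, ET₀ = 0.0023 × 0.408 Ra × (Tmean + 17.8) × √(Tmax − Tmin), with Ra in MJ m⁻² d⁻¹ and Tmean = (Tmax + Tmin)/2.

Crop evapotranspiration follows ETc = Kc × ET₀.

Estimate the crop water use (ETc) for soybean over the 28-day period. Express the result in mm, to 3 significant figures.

125 mm

Tmean = (26.8 + 12.8)/2 = 19.80 °C
0.408 Ra = 0.408 × 33.6 = 13.7088 mm/d equivalent
ET₀ = 0.0023 × 13.7088 × (19.80 + 17.8) × √14.0 = 0.0023 × 13.7088 × 37.60 × 3.7417 = 4.4359 mm/d
ETc = Kc × ET₀ = 1.01 × 4.4359 = 4.4803 mm/d
Over 28 days: 4.4803 × 28 = 125.448 mm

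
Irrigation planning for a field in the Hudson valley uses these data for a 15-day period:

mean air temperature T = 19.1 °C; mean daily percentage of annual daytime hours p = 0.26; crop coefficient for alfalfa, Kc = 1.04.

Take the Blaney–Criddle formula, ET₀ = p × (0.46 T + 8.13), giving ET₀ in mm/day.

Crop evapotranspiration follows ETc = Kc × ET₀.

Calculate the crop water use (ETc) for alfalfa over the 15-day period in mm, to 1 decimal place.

ET₀ = 0.26 × (0.46 × 19.1 + 8.13) = 0.26 × 16.916 = 4.3982 mm/d
ETc = Kc × ET₀ = 1.04 × 4.3982 = 4.5741 mm/d
Over 15 days: 4.5741 × 15 = 68.612 mm

68.6 mm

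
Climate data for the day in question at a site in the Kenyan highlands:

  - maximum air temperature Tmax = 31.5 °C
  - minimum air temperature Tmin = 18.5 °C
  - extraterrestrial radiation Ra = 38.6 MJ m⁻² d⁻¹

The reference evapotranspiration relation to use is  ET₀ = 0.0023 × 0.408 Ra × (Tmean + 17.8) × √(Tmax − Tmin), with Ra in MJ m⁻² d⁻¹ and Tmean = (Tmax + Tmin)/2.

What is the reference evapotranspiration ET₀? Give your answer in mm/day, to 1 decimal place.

Tmean = (31.5 + 18.5)/2 = 25.00 °C
0.408 Ra = 0.408 × 38.6 = 15.7488 mm/d equivalent
ET₀ = 0.0023 × 15.7488 × (25.00 + 17.8) × √13.0 = 0.0023 × 15.7488 × 42.80 × 3.6056 = 5.5898 mm/d

5.6 mm/day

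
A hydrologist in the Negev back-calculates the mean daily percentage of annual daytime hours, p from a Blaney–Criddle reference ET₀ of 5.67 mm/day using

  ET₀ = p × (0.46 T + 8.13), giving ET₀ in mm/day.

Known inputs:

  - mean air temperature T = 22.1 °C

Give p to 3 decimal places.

0.310

p = ET₀ / (0.46 T + 8.13) = 5.67 / (0.46 × 22.1 + 8.13) = 5.67 / 18.296 = 0.3099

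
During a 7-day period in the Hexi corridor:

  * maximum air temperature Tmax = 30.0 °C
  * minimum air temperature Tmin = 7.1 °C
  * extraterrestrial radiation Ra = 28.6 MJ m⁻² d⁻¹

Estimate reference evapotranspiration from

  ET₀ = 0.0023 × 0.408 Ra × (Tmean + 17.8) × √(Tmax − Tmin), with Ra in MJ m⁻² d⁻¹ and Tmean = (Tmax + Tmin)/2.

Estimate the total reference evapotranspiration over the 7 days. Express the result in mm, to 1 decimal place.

32.7 mm

Tmean = (30.0 + 7.1)/2 = 18.55 °C
0.408 Ra = 0.408 × 28.6 = 11.6688 mm/d equivalent
ET₀ = 0.0023 × 11.6688 × (18.55 + 17.8) × √22.9 = 0.0023 × 11.6688 × 36.35 × 4.7854 = 4.6685 mm/d
Over 7 days: 4.6685 × 7 = 32.680 mm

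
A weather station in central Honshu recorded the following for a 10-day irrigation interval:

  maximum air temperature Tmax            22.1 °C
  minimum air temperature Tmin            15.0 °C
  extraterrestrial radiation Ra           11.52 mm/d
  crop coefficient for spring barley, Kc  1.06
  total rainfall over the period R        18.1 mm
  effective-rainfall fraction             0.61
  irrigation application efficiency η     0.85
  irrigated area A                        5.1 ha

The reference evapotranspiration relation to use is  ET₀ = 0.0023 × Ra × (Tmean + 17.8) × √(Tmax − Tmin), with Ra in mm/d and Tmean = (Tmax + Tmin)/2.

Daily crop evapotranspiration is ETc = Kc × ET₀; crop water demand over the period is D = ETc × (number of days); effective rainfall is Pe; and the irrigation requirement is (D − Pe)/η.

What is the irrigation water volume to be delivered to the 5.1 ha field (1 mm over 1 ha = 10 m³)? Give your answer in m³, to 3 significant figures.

Tmean = (22.1 + 15.0)/2 = 18.55 °C
ET₀ = 0.0023 × 11.52 × (18.55 + 17.8) × √7.1 = 0.0023 × 11.52 × 36.35 × 2.6646 = 2.5664 mm/d
ETc = Kc × ET₀ = 1.06 × 2.5664 = 2.7204 mm/d
Crop demand D = ETc × 10 d = 2.7204 × 10 = 27.204 mm
Pe = 0.61 × 18.1 = 11.041 mm
D − Pe = 27.204 − 11.041 = 16.163 mm
Gross irrigation = 16.163 / 0.85 = 19.015 mm
Volume = 19.015 mm × 5.1 ha × 10 = 969.8 m³

970 m³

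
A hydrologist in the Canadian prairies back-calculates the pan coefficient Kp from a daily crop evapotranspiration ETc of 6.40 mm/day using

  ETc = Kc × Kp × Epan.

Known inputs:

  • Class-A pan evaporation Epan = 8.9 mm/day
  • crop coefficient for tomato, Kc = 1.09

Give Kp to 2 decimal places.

ETc = Kc × Kp × Epan  ⇒  Kp = ETc / (Kc × Epan)
Kp = 6.40 / (1.09 × 8.9) = 6.40 / 9.701 = 0.6597

0.66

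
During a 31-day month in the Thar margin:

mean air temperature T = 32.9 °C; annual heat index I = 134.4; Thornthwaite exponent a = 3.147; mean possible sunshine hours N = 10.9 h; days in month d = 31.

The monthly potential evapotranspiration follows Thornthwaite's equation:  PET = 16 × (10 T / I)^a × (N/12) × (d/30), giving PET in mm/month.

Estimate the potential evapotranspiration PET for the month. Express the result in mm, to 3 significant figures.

251 mm

10T/I = 10 × 32.9 / 134.4 = 2.4479
(10T/I)^a = 2.4479^3.147 = 16.7315
Uncorrected PET = 16 × 16.7315 = 267.704 mm
Correction = (N/12)(d/30) = (10.9/12)(31/30) = 0.9386
PET = 267.704 × 0.9386 = 251.267 mm/month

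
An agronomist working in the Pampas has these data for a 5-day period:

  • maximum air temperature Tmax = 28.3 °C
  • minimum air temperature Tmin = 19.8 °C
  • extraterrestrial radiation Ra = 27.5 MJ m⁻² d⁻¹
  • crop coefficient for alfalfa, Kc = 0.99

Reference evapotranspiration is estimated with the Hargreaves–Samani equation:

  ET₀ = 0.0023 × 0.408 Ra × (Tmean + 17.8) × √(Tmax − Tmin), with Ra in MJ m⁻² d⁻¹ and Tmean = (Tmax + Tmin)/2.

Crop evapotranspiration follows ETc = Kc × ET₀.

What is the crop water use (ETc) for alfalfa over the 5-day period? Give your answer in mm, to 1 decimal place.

15.6 mm

Tmean = (28.3 + 19.8)/2 = 24.05 °C
0.408 Ra = 0.408 × 27.5 = 11.2200 mm/d equivalent
ET₀ = 0.0023 × 11.2200 × (24.05 + 17.8) × √8.5 = 0.0023 × 11.2200 × 41.85 × 2.9155 = 3.1487 mm/d
ETc = Kc × ET₀ = 0.99 × 3.1487 = 3.1172 mm/d
Over 5 days: 3.1172 × 5 = 15.586 mm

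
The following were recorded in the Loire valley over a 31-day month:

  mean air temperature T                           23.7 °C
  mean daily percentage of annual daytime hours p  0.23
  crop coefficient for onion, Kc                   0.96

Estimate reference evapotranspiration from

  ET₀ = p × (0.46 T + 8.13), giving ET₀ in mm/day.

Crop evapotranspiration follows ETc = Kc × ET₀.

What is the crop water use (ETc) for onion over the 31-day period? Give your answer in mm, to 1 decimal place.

ET₀ = 0.23 × (0.46 × 23.7 + 8.13) = 0.23 × 19.032 = 4.3774 mm/d
ETc = Kc × ET₀ = 0.96 × 4.3774 = 4.2023 mm/d
Over 31 days: 4.2023 × 31 = 130.271 mm

130.3 mm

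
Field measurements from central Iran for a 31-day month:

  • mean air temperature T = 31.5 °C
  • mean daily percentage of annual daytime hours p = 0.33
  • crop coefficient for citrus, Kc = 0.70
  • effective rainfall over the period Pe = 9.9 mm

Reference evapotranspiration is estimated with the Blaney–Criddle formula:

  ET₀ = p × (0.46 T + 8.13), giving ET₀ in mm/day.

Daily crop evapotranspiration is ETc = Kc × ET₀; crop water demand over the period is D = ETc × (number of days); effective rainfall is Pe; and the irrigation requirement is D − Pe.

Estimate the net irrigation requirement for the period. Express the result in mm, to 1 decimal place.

152.1 mm

ET₀ = 0.33 × (0.46 × 31.5 + 8.13) = 0.33 × 22.620 = 7.4646 mm/d
ETc = Kc × ET₀ = 0.70 × 7.4646 = 5.2252 mm/d
Crop demand D = ETc × 31 d = 5.2252 × 31 = 161.981 mm
D − Pe = 161.981 − 9.9 = 152.081 mm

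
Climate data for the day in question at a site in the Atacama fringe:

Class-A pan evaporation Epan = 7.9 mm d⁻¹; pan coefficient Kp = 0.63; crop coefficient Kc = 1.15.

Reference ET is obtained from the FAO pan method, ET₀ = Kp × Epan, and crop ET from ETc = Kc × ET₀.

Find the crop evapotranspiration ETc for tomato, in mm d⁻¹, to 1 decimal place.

5.7 mm d⁻¹

ET₀ = 0.63 × 7.9 = 4.9770 mm/d
ETc = Kc × ET₀ = 1.15 × 4.9770 = 5.7236 mm/d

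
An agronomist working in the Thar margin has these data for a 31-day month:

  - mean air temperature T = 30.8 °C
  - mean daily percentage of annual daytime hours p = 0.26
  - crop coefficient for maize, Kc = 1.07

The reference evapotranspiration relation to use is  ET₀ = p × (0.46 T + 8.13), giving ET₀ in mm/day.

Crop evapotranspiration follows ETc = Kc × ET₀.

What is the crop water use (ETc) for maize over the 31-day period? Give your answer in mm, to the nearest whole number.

192 mm

ET₀ = 0.26 × (0.46 × 30.8 + 8.13) = 0.26 × 22.298 = 5.7975 mm/d
ETc = Kc × ET₀ = 1.07 × 5.7975 = 6.2033 mm/d
Over 31 days: 6.2033 × 31 = 192.302 mm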